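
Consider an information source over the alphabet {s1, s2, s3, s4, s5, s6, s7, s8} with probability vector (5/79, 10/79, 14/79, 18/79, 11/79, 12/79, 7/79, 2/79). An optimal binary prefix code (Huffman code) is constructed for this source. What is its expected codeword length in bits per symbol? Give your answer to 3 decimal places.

Repeatedly combine the two least-probable nodes; the expected code length is the sum of the merged weights.
merge 2/79 + 5/79 → 7/79
merge 7/79 + 7/79 → 14/79
merge 10/79 + 11/79 → 21/79
merge 12/79 + 14/79 → 26/79
merge 14/79 + 18/79 → 32/79
merge 21/79 + 26/79 → 47/79
merge 32/79 + 47/79 → 1
L = 7/79 + 14/79 + 21/79 + 26/79 + 32/79 + 47/79 + 1 = 226/79 ≈ 2.861 bits/symbol.

2.861 bits/symbol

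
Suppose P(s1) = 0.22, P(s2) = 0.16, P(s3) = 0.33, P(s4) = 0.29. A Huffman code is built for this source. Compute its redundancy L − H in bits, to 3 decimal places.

Entropy H = −Σ p log₂ p ≈ 1.9493 bits.
Huffman merges: 4/25+11/50→19/50; 29/100+33/100→31/50; 19/50+31/50→1. L = 2 ≈ 2.0000.
L − H = 2.0000 − 1.9493 = 0.051 bits.

0.051 bits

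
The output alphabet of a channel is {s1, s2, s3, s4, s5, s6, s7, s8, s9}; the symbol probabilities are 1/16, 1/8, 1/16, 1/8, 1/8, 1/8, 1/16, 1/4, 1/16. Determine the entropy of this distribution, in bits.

Each probability is a power of 1/2, so log₂(1/p) is an integer.
H = Σ p·log₂(1/p) = 1/16·4 + 1/8·3 + 1/16·4 + 1/8·3 + 1/8·3 + 1/8·3 + 1/16·4 + 1/4·2 + 1/16·4 = 3 bits.

3 bits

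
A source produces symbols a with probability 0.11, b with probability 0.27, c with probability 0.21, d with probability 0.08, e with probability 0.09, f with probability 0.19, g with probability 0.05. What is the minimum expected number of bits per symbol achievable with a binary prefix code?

2.65 bits/symbol

Repeatedly combine the two least-probable nodes; the expected code length is the sum of the merged weights.
merge 1/20 + 2/25 → 13/100
merge 9/100 + 11/100 → 1/5
merge 13/100 + 19/100 → 8/25
merge 1/5 + 21/100 → 41/100
merge 27/100 + 8/25 → 59/100
merge 41/100 + 59/100 → 1
L = 13/100 + 1/5 + 8/25 + 41/100 + 59/100 + 1 = 53/20 = 2.65 bits/symbol.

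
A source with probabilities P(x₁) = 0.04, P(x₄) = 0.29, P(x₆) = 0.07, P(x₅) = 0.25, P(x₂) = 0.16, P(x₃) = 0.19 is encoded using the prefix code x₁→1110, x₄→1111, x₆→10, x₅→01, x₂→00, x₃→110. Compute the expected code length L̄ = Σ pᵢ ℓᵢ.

2.85 bits/symbol

L̄ = Σ pᵢ·ℓᵢ = 0.04·4 + 0.29·4 + 0.07·2 + 0.25·2 + 0.16·2 + 0.19·3 = 2.85 bits/symbol.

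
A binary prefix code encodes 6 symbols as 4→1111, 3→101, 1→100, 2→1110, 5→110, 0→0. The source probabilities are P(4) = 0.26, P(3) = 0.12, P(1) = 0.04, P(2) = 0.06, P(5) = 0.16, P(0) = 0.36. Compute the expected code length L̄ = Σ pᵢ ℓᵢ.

2.6 bits/symbol

L̄ = Σ pᵢ·ℓᵢ = 0.26·4 + 0.12·3 + 0.04·3 + 0.06·4 + 0.16·3 + 0.36·1 = 2.6 bits/symbol.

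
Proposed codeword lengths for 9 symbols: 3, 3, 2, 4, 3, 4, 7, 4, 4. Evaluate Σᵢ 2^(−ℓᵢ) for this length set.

With common denominator 2^7 = 128: Σ 2^(−ℓᵢ) = 16/128 + 16/128 + 32/128 + 8/128 + 16/128 + 8/128 + 1/128 + 8/128 + 8/128 = 113/128 = 0.8828125.

0.8828125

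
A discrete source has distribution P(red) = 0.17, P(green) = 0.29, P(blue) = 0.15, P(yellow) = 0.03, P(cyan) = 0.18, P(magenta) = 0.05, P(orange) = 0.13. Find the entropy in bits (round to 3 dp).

2.559 bits

H = −Σ pᵢ log₂ pᵢ.
−0.17·log₂(0.17) = 0.4346
−0.29·log₂(0.29) = 0.5179
−0.15·log₂(0.15) = 0.4105
−0.03·log₂(0.03) = 0.1518
−0.18·log₂(0.18) = 0.4453
−0.05·log₂(0.05) = 0.2161
−0.13·log₂(0.13) = 0.3826
Sum ≈ 2.5589 → 2.559 bits.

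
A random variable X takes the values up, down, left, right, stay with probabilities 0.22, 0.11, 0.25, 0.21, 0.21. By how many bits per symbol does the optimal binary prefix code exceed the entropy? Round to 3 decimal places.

0.043 bits

Entropy H = −Σ p log₂ p ≈ 2.2765 bits.
Huffman merges: 11/100+21/100→8/25; 21/100+11/50→43/100; 1/4+8/25→57/100; 43/100+57/100→1. L = 58/25 ≈ 2.3200.
L − H = 2.3200 − 2.2765 = 0.043 bits.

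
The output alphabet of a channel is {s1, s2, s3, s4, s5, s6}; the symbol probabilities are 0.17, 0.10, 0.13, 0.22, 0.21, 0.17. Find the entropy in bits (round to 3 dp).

2.537 bits

H = −Σ pᵢ log₂ pᵢ.
−0.17·log₂(0.17) = 0.4346
−0.10·log₂(0.10) = 0.3322
−0.13·log₂(0.13) = 0.3826
−0.22·log₂(0.22) = 0.4806
−0.21·log₂(0.21) = 0.4728
−0.17·log₂(0.17) = 0.4346
Sum ≈ 2.5374 → 2.537 bits.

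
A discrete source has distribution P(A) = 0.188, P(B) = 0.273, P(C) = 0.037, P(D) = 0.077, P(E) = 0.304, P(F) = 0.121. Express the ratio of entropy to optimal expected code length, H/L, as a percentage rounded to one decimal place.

98.6%

Entropy H = −Σ p log₂ p ≈ 2.3164 bits.
Huffman merges: 37/1000+77/1000→57/500; 57/500+121/1000→47/200; 47/250+47/200→423/1000; 273/1000+38/125→577/1000; 423/1000+577/1000→1. L = 2349/1000 ≈ 2.3490.
Efficiency = H/L = 2.3164/2.3490 = 98.6%.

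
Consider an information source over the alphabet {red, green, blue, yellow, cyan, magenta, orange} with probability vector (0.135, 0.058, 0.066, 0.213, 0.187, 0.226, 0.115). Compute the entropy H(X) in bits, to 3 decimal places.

H = −Σ pᵢ log₂ pᵢ.
−0.135·log₂(0.135) = 0.3900
−0.058·log₂(0.058) = 0.2383
−0.066·log₂(0.066) = 0.2588
−0.213·log₂(0.213) = 0.4752
−0.187·log₂(0.187) = 0.4523
−0.226·log₂(0.226) = 0.4849
−0.115·log₂(0.115) = 0.3588
Sum ≈ 2.6584 → 2.658 bits.

2.658 bits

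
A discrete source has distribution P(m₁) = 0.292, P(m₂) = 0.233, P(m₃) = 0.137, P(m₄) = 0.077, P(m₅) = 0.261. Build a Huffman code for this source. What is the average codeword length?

2.214 bits/symbol

Repeatedly combine the two least-probable nodes; the expected code length is the sum of the merged weights.
merge 77/1000 + 137/1000 → 107/500
merge 107/500 + 233/1000 → 447/1000
merge 261/1000 + 73/250 → 553/1000
merge 447/1000 + 553/1000 → 1
L = 107/500 + 447/1000 + 553/1000 + 1 = 1107/500 = 2.214 bits/symbol.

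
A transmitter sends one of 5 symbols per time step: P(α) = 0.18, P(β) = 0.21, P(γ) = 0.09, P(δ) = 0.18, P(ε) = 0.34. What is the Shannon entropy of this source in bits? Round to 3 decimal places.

H = −Σ pᵢ log₂ pᵢ.
−0.18·log₂(0.18) = 0.4453
−0.21·log₂(0.21) = 0.4728
−0.09·log₂(0.09) = 0.3127
−0.18·log₂(0.18) = 0.4453
−0.34·log₂(0.34) = 0.5292
Sum ≈ 2.2053 → 2.205 bits.

2.205 bits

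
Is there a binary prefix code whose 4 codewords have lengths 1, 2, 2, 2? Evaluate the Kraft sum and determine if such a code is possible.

1.25; no

With common denominator 2^2 = 4: Σ 2^(−ℓᵢ) = 2/4 + 1/4 + 1/4 + 1/4 = 5/4 = 1.25.
Kraft's inequality requires Σ ≤ 1; here Σ = 1.25 > 1, so no such prefix code exists.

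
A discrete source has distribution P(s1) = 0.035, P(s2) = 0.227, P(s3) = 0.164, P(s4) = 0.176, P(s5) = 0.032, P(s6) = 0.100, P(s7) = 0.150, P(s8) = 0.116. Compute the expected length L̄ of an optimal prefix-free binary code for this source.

Repeatedly combine the two least-probable nodes; the expected code length is the sum of the merged weights.
merge 4/125 + 7/200 → 67/1000
merge 67/1000 + 1/10 → 167/1000
merge 29/250 + 3/20 → 133/500
merge 41/250 + 167/1000 → 331/1000
merge 22/125 + 227/1000 → 403/1000
merge 133/500 + 331/1000 → 597/1000
merge 403/1000 + 597/1000 → 1
L = 67/1000 + 167/1000 + 133/500 + 331/1000 + 403/1000 + 597/1000 + 1 = 2831/1000 = 2.831 bits/symbol.

2.831 bits/symbol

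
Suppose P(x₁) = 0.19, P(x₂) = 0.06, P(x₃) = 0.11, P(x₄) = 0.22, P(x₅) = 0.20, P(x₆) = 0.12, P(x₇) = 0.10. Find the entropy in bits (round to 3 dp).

H = −Σ pᵢ log₂ pᵢ.
−0.19·log₂(0.19) = 0.4552
−0.06·log₂(0.06) = 0.2435
−0.11·log₂(0.11) = 0.3503
−0.22·log₂(0.22) = 0.4806
−0.20·log₂(0.20) = 0.4644
−0.12·log₂(0.12) = 0.3671
−0.10·log₂(0.10) = 0.3322
Sum ≈ 2.6933 → 2.693 bits.

2.693 bits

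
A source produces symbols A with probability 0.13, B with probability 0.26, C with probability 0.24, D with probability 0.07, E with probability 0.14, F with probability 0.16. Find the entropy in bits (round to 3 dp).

2.471 bits

H = −Σ pᵢ log₂ pᵢ.
−0.13·log₂(0.13) = 0.3826
−0.26·log₂(0.26) = 0.5053
−0.24·log₂(0.24) = 0.4941
−0.07·log₂(0.07) = 0.2686
−0.14·log₂(0.14) = 0.3971
−0.16·log₂(0.16) = 0.4230
Sum ≈ 2.4707 → 2.471 bits.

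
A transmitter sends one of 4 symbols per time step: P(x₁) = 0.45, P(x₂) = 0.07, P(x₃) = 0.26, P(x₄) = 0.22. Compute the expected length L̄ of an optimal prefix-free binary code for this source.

Repeatedly combine the two least-probable nodes; the expected code length is the sum of the merged weights.
merge 7/100 + 11/50 → 29/100
merge 13/50 + 29/100 → 11/20
merge 9/20 + 11/20 → 1
L = 29/100 + 11/20 + 1 = 46/25 = 1.84 bits/symbol.

1.84 bits/symbol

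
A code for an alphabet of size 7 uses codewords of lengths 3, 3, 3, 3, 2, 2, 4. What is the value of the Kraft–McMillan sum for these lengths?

1.0625

With common denominator 2^4 = 16: Σ 2^(−ℓᵢ) = 2/16 + 2/16 + 2/16 + 2/16 + 4/16 + 4/16 + 1/16 = 17/16 = 1.0625.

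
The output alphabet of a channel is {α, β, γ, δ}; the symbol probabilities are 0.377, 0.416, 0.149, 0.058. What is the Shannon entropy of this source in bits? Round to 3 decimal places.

H = −Σ pᵢ log₂ pᵢ.
−0.377·log₂(0.377) = 0.5306
−0.416·log₂(0.416) = 0.5264
−0.149·log₂(0.149) = 0.4092
−0.058·log₂(0.058) = 0.2383
Sum ≈ 1.7045 → 1.704 bits.

1.704 bits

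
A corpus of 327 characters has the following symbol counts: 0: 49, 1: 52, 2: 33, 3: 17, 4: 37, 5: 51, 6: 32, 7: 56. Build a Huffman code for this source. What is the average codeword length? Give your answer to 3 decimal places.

Probabilities are the counts divided by 327.
Repeatedly combine the two least-probable nodes; the expected code length is the sum of the merged weights.
merge 17/327 + 32/327 → 49/327
merge 11/109 + 37/327 → 70/327
merge 49/327 + 49/327 → 98/327
merge 17/109 + 52/327 → 103/327
merge 56/327 + 70/327 → 42/109
merge 98/327 + 103/327 → 67/109
merge 42/109 + 67/109 → 1
L = 49/327 + 70/327 + 98/327 + 103/327 + 42/109 + 67/109 + 1 = 974/327 ≈ 2.979 bits/symbol.

2.979 bits/symbol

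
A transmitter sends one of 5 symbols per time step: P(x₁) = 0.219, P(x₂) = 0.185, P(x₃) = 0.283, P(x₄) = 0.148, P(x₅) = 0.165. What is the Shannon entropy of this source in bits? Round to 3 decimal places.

2.282 bits

H = −Σ pᵢ log₂ pᵢ.
−0.219·log₂(0.219) = 0.4798
−0.185·log₂(0.185) = 0.4504
−0.283·log₂(0.283) = 0.5154
−0.148·log₂(0.148) = 0.4079
−0.165·log₂(0.165) = 0.4289
Sum ≈ 2.2824 → 2.282 bits.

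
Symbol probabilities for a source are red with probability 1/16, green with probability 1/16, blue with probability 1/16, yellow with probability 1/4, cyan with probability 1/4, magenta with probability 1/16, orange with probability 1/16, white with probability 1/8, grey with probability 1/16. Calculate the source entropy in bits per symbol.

Each probability is a power of 1/2, so log₂(1/p) is an integer.
H = Σ p·log₂(1/p) = 1/16·4 + 1/16·4 + 1/16·4 + 1/4·2 + 1/4·2 + 1/16·4 + 1/16·4 + 1/8·3 + 1/16·4 = 2.875 bits.

2.875 bits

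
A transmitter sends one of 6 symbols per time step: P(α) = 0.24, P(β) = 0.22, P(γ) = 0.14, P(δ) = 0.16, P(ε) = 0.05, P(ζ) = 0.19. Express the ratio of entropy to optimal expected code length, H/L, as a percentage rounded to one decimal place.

97.1%

Entropy H = −Σ p log₂ p ≈ 2.4662 bits.
Huffman merges: 1/20+7/50→19/100; 4/25+19/100→7/20; 19/100+11/50→41/100; 6/25+7/20→59/100; 41/100+59/100→1. L = 127/50 ≈ 2.5400.
Efficiency = H/L = 2.4662/2.5400 = 97.1%.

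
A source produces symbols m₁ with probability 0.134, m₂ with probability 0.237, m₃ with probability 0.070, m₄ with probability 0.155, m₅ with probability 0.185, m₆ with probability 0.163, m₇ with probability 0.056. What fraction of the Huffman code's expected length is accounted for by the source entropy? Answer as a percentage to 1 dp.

Entropy H = −Σ p log₂ p ≈ 2.6761 bits.
Huffman merges: 7/125+7/100→63/500; 63/500+67/500→13/50; 31/200+163/1000→159/500; 37/200+237/1000→211/500; 13/50+159/500→289/500; 211/500+289/500→1. L = 338/125 ≈ 2.7040.
Efficiency = H/L = 2.6761/2.7040 = 99.0%.

99.0%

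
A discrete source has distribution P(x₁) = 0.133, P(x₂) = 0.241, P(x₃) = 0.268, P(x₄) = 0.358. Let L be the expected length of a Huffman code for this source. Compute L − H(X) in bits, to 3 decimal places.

Entropy H = −Σ p log₂ p ≈ 1.9215 bits.
Huffman merges: 133/1000+241/1000→187/500; 67/250+179/500→313/500; 187/500+313/500→1. L = 2 ≈ 2.0000.
L − H = 2.0000 − 1.9215 = 0.078 bits.

0.078 bits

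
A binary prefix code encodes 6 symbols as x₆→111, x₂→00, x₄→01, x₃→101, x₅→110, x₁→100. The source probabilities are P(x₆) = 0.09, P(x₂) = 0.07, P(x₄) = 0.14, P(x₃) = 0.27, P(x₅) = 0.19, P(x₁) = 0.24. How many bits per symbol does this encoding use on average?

L̄ = Σ pᵢ·ℓᵢ = 0.09·3 + 0.07·2 + 0.14·2 + 0.27·3 + 0.19·3 + 0.24·3 = 2.79 bits/symbol.

2.79 bits/symbol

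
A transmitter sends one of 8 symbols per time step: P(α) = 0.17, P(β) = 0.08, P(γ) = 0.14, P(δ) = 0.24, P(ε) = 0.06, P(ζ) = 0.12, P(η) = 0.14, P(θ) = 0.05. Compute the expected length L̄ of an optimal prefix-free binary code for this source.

Repeatedly combine the two least-probable nodes; the expected code length is the sum of the merged weights.
merge 1/20 + 3/50 → 11/100
merge 2/25 + 11/100 → 19/100
merge 3/25 + 7/50 → 13/50
merge 7/50 + 17/100 → 31/100
merge 19/100 + 6/25 → 43/100
merge 13/50 + 31/100 → 57/100
merge 43/100 + 57/100 → 1
L = 11/100 + 19/100 + 13/50 + 31/100 + 43/100 + 57/100 + 1 = 287/100 = 2.87 bits/symbol.

2.87 bits/symbol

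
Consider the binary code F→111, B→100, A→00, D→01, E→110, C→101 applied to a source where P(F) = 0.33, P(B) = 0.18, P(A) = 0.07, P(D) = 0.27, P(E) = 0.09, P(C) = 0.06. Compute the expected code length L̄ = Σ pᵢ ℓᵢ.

2.66 bits/symbol

L̄ = Σ pᵢ·ℓᵢ = 0.33·3 + 0.18·3 + 0.07·2 + 0.27·2 + 0.09·3 + 0.06·3 = 2.66 bits/symbol.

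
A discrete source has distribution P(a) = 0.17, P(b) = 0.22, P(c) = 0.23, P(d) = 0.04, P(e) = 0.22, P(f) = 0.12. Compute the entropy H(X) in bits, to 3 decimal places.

H = −Σ pᵢ log₂ pᵢ.
−0.17·log₂(0.17) = 0.4346
−0.22·log₂(0.22) = 0.4806
−0.23·log₂(0.23) = 0.4877
−0.04·log₂(0.04) = 0.1858
−0.22·log₂(0.22) = 0.4806
−0.12·log₂(0.12) = 0.3671
Sum ≈ 2.4362 → 2.436 bits.

2.436 bits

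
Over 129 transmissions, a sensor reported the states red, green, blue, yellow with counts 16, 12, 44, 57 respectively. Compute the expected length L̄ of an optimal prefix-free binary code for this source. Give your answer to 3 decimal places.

1.775 bits/symbol

Probabilities are the counts divided by 129.
Repeatedly combine the two least-probable nodes; the expected code length is the sum of the merged weights.
merge 4/43 + 16/129 → 28/129
merge 28/129 + 44/129 → 24/43
merge 19/43 + 24/43 → 1
L = 28/129 + 24/43 + 1 = 229/129 ≈ 1.775 bits/symbol.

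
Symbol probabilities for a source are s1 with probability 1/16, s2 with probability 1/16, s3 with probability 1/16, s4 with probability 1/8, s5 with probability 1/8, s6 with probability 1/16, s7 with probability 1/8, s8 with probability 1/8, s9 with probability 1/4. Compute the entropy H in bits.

Each probability is a power of 1/2, so log₂(1/p) is an integer.
H = Σ p·log₂(1/p) = 1/16·4 + 1/16·4 + 1/16·4 + 1/8·3 + 1/8·3 + 1/16·4 + 1/8·3 + 1/8·3 + 1/4·2 = 3 bits.

3 bits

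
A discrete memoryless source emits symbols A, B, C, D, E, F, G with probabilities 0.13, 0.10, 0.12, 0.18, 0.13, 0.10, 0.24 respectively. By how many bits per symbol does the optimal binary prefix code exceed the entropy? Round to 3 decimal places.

0.024 bits

Entropy H = −Σ p log₂ p ≈ 2.7362 bits.
Huffman merges: 1/10+1/10→1/5; 3/25+13/100→1/4; 13/100+9/50→31/100; 1/5+6/25→11/25; 1/4+31/100→14/25; 11/25+14/25→1. L = 69/25 ≈ 2.7600.
L − H = 2.7600 − 2.7362 = 0.024 bits.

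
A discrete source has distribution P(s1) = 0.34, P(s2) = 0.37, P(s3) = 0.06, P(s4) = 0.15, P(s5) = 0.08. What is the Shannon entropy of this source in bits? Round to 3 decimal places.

2.005 bits

H = −Σ pᵢ log₂ pᵢ.
−0.34·log₂(0.34) = 0.5292
−0.37·log₂(0.37) = 0.5307
−0.06·log₂(0.06) = 0.2435
−0.15·log₂(0.15) = 0.4105
−0.08·log₂(0.08) = 0.2915
Sum ≈ 2.0055 → 2.005 bits.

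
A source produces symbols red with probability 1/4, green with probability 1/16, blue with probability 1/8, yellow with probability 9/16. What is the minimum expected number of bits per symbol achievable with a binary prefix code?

1.625 bits/symbol

Repeatedly combine the two least-probable nodes; the expected code length is the sum of the merged weights.
merge 1/16 + 1/8 → 3/16
merge 3/16 + 1/4 → 7/16
merge 7/16 + 9/16 → 1
L = 3/16 + 7/16 + 1 = 13/8 = 1.625 bits/symbol.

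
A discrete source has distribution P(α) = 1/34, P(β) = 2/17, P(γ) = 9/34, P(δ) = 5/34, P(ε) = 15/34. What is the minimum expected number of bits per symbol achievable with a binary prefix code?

Repeatedly combine the two least-probable nodes; the expected code length is the sum of the merged weights.
merge 1/34 + 2/17 → 5/34
merge 5/34 + 5/34 → 5/17
merge 9/34 + 5/17 → 19/34
merge 15/34 + 19/34 → 1
L = 5/34 + 5/17 + 19/34 + 1 = 2 bits/symbol.

2 bits/symbol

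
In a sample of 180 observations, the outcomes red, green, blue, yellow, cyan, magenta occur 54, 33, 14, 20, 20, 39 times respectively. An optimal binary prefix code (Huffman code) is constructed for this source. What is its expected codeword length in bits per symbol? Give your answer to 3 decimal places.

2.483 bits/symbol

Probabilities are the counts divided by 180.
Repeatedly combine the two least-probable nodes; the expected code length is the sum of the merged weights.
merge 7/90 + 1/9 → 17/90
merge 1/9 + 11/60 → 53/180
merge 17/90 + 13/60 → 73/180
merge 53/180 + 3/10 → 107/180
merge 73/180 + 107/180 → 1
L = 17/90 + 53/180 + 73/180 + 107/180 + 1 = 149/60 ≈ 2.483 bits/symbol.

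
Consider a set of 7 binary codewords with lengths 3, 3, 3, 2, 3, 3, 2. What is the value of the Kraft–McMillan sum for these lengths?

With common denominator 2^3 = 8: Σ 2^(−ℓᵢ) = 1/8 + 1/8 + 1/8 + 2/8 + 1/8 + 1/8 + 2/8 = 9/8 = 1.125.

1.125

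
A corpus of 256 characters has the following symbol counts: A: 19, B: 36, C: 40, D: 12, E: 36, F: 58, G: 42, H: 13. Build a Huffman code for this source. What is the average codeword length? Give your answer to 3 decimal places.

Probabilities are the counts divided by 256.
Repeatedly combine the two least-probable nodes; the expected code length is the sum of the merged weights.
merge 3/64 + 13/256 → 25/256
merge 19/256 + 25/256 → 11/64
merge 9/64 + 9/64 → 9/32
merge 5/32 + 21/128 → 41/128
merge 11/64 + 29/128 → 51/128
merge 9/32 + 41/128 → 77/128
merge 51/128 + 77/128 → 1
L = 25/256 + 11/64 + 9/32 + 41/128 + 51/128 + 77/128 + 1 = 735/256 ≈ 2.871 bits/symbol.

2.871 bits/symbol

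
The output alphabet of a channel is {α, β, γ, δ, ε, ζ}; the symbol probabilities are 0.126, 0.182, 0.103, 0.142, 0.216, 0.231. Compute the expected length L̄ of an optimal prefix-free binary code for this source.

2.553 bits/symbol

Repeatedly combine the two least-probable nodes; the expected code length is the sum of the merged weights.
merge 103/1000 + 63/500 → 229/1000
merge 71/500 + 91/500 → 81/250
merge 27/125 + 229/1000 → 89/200
merge 231/1000 + 81/250 → 111/200
merge 89/200 + 111/200 → 1
L = 229/1000 + 81/250 + 89/200 + 111/200 + 1 = 2553/1000 = 2.553 bits/symbol.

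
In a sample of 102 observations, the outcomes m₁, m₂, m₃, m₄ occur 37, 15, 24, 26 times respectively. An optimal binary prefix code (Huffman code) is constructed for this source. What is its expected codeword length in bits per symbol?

Probabilities are the counts divided by 102.
Repeatedly combine the two least-probable nodes; the expected code length is the sum of the merged weights.
merge 5/34 + 4/17 → 13/34
merge 13/51 + 37/102 → 21/34
merge 13/34 + 21/34 → 1
L = 13/34 + 21/34 + 1 = 2 bits/symbol.

2 bits/symbol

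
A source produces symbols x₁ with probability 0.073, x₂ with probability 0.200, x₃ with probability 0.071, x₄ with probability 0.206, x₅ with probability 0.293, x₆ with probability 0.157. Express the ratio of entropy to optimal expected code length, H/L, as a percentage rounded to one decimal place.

Entropy H = −Σ p log₂ p ≈ 2.4188 bits.
Huffman merges: 71/1000+73/1000→18/125; 18/125+157/1000→301/1000; 1/5+103/500→203/500; 293/1000+301/1000→297/500; 203/500+297/500→1. L = 489/200 ≈ 2.4450.
Efficiency = H/L = 2.4188/2.4450 = 98.9%.

98.9%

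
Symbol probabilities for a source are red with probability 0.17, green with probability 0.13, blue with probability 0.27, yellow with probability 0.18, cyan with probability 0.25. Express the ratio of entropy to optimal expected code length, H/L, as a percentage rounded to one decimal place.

98.8%

Entropy H = −Σ p log₂ p ≈ 2.2726 bits.
Huffman merges: 13/100+17/100→3/10; 9/50+1/4→43/100; 27/100+3/10→57/100; 43/100+57/100→1. L = 23/10 ≈ 2.3000.
Efficiency = H/L = 2.2726/2.3000 = 98.8%.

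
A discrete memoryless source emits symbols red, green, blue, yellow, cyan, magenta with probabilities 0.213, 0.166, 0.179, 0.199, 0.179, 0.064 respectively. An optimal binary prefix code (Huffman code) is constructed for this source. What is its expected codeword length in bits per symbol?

Repeatedly combine the two least-probable nodes; the expected code length is the sum of the merged weights.
merge 8/125 + 83/500 → 23/100
merge 179/1000 + 179/1000 → 179/500
merge 199/1000 + 213/1000 → 103/250
merge 23/100 + 179/500 → 147/250
merge 103/250 + 147/250 → 1
L = 23/100 + 179/500 + 103/250 + 147/250 + 1 = 647/250 = 2.588 bits/symbol.

2.588 bits/symbol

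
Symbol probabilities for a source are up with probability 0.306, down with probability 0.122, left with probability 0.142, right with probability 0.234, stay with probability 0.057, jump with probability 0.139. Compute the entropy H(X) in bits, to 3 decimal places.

2.415 bits

H = −Σ pᵢ log₂ pᵢ.
−0.306·log₂(0.306) = 0.5228
−0.122·log₂(0.122) = 0.3703
−0.142·log₂(0.142) = 0.3999
−0.234·log₂(0.234) = 0.4903
−0.057·log₂(0.057) = 0.2356
−0.139·log₂(0.139) = 0.3957
Sum ≈ 2.4145 → 2.415 bits.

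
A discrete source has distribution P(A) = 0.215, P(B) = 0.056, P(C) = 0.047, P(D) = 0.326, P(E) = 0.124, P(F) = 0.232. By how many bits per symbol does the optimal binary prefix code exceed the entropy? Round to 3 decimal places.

Entropy H = −Σ p log₂ p ≈ 2.3066 bits.
Huffman merges: 47/1000+7/125→103/1000; 103/1000+31/250→227/1000; 43/200+227/1000→221/500; 29/125+163/500→279/500; 221/500+279/500→1. L = 233/100 ≈ 2.3300.
L − H = 2.3300 − 2.3066 = 0.023 bits.

0.023 bits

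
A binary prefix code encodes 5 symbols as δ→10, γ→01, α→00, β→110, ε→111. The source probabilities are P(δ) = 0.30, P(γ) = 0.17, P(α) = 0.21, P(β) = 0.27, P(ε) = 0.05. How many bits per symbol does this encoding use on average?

L̄ = Σ pᵢ·ℓᵢ = 0.30·2 + 0.17·2 + 0.21·2 + 0.27·3 + 0.05·3 = 2.32 bits/symbol.

2.32 bits/symbol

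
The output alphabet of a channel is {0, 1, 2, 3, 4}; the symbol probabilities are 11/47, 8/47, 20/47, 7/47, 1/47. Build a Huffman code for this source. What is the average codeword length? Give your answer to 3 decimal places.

Repeatedly combine the two least-probable nodes; the expected code length is the sum of the merged weights.
merge 1/47 + 7/47 → 8/47
merge 8/47 + 8/47 → 16/47
merge 11/47 + 16/47 → 27/47
merge 20/47 + 27/47 → 1
L = 8/47 + 16/47 + 27/47 + 1 = 98/47 ≈ 2.085 bits/symbol.

2.085 bits/symbol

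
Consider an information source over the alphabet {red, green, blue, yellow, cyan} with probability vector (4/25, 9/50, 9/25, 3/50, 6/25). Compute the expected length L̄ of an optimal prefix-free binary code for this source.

2.22 bits/symbol

Repeatedly combine the two least-probable nodes; the expected code length is the sum of the merged weights.
merge 3/50 + 4/25 → 11/50
merge 9/50 + 11/50 → 2/5
merge 6/25 + 9/25 → 3/5
merge 2/5 + 3/5 → 1
L = 11/50 + 2/5 + 3/5 + 1 = 111/50 = 2.22 bits/symbol.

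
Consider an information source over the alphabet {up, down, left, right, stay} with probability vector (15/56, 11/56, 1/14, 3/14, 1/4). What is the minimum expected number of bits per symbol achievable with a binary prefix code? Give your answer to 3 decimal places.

2.268 bits/symbol

Repeatedly combine the two least-probable nodes; the expected code length is the sum of the merged weights.
merge 1/14 + 11/56 → 15/56
merge 3/14 + 1/4 → 13/28
merge 15/56 + 15/56 → 15/28
merge 13/28 + 15/28 → 1
L = 15/56 + 13/28 + 15/28 + 1 = 127/56 ≈ 2.268 bits/symbol.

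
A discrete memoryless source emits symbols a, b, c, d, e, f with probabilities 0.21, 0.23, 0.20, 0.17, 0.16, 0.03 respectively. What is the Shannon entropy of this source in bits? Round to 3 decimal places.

2.434 bits

H = −Σ pᵢ log₂ pᵢ.
−0.21·log₂(0.21) = 0.4728
−0.23·log₂(0.23) = 0.4877
−0.20·log₂(0.20) = 0.4644
−0.17·log₂(0.17) = 0.4346
−0.16·log₂(0.16) = 0.4230
−0.03·log₂(0.03) = 0.1518
Sum ≈ 2.4342 → 2.434 bits.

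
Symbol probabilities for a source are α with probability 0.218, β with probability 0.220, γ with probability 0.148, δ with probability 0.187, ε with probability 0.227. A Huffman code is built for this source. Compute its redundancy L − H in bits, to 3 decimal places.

Entropy H = −Σ p log₂ p ≈ 2.3055 bits.
Huffman merges: 37/250+187/1000→67/200; 109/500+11/50→219/500; 227/1000+67/200→281/500; 219/500+281/500→1. L = 467/200 ≈ 2.3350.
L − H = 2.3350 − 2.3055 = 0.029 bits.

0.029 bits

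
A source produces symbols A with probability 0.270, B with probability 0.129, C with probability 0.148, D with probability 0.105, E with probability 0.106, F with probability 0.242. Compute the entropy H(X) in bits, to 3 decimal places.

H = −Σ pᵢ log₂ pᵢ.
−0.270·log₂(0.270) = 0.5100
−0.129·log₂(0.129) = 0.3811
−0.148·log₂(0.148) = 0.4079
−0.105·log₂(0.105) = 0.3414
−0.106·log₂(0.106) = 0.3432
−0.242·log₂(0.242) = 0.4954
Sum ≈ 2.4791 → 2.479 bits.

2.479 bits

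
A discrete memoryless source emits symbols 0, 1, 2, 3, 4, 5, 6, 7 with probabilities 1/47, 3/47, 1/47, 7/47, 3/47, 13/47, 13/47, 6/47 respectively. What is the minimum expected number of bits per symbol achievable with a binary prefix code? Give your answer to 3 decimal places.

2.596 bits/symbol

Repeatedly combine the two least-probable nodes; the expected code length is the sum of the merged weights.
merge 1/47 + 1/47 → 2/47
merge 2/47 + 3/47 → 5/47
merge 3/47 + 5/47 → 8/47
merge 6/47 + 7/47 → 13/47
merge 8/47 + 13/47 → 21/47
merge 13/47 + 13/47 → 26/47
merge 21/47 + 26/47 → 1
L = 2/47 + 5/47 + 8/47 + 13/47 + 21/47 + 26/47 + 1 = 122/47 ≈ 2.596 bits/symbol.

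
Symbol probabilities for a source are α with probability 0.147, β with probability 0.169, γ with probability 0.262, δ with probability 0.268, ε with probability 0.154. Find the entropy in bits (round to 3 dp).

2.271 bits

H = −Σ pᵢ log₂ pᵢ.
−0.147·log₂(0.147) = 0.4066
−0.169·log₂(0.169) = 0.4335
−0.262·log₂(0.262) = 0.5063
−0.268·log₂(0.268) = 0.5091
−0.154·log₂(0.154) = 0.4156
Sum ≈ 2.2711 → 2.271 bits.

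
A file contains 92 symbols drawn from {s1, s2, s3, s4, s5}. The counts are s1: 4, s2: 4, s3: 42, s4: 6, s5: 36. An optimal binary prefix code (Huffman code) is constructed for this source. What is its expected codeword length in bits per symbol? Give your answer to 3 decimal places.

1.783 bits/symbol

Probabilities are the counts divided by 92.
Repeatedly combine the two least-probable nodes; the expected code length is the sum of the merged weights.
merge 1/23 + 1/23 → 2/23
merge 3/46 + 2/23 → 7/46
merge 7/46 + 9/23 → 25/46
merge 21/46 + 25/46 → 1
L = 2/23 + 7/46 + 25/46 + 1 = 41/23 ≈ 1.783 bits/symbol.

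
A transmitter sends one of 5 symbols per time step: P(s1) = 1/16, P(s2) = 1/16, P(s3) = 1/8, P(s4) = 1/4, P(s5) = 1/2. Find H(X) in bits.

Each probability is a power of 1/2, so log₂(1/p) is an integer.
H = Σ p·log₂(1/p) = 1/16·4 + 1/16·4 + 1/8·3 + 1/4·2 + 1/2·1 = 1.875 bits.

1.875 bits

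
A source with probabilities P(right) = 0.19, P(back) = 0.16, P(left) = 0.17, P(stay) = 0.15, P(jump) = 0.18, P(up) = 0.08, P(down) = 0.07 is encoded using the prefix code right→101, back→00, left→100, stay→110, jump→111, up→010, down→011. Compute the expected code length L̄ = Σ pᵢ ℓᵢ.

L̄ = Σ pᵢ·ℓᵢ = 0.19·3 + 0.16·2 + 0.17·3 + 0.15·3 + 0.18·3 + 0.08·3 + 0.07·3 = 2.84 bits/symbol.

2.84 bits/symbol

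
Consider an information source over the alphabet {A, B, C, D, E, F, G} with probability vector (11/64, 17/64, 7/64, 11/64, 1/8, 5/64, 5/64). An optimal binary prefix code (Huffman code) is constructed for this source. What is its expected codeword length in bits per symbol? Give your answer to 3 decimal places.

2.719 bits/symbol

Repeatedly combine the two least-probable nodes; the expected code length is the sum of the merged weights.
merge 5/64 + 5/64 → 5/32
merge 7/64 + 1/8 → 15/64
merge 5/32 + 11/64 → 21/64
merge 11/64 + 15/64 → 13/32
merge 17/64 + 21/64 → 19/32
merge 13/32 + 19/32 → 1
L = 5/32 + 15/64 + 21/64 + 13/32 + 19/32 + 1 = 87/32 ≈ 2.719 bits/symbol.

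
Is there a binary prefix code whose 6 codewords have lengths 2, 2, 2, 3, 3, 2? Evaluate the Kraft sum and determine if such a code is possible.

With common denominator 2^3 = 8: Σ 2^(−ℓᵢ) = 2/8 + 2/8 + 2/8 + 1/8 + 1/8 + 2/8 = 10/8 = 1.25.
Kraft's inequality requires Σ ≤ 1; here Σ = 1.25 > 1, so no such prefix code exists.

1.25; no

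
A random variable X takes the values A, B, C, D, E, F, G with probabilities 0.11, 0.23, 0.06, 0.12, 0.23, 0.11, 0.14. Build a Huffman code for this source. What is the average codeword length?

2.71 bits/symbol

Repeatedly combine the two least-probable nodes; the expected code length is the sum of the merged weights.
merge 3/50 + 11/100 → 17/100
merge 11/100 + 3/25 → 23/100
merge 7/50 + 17/100 → 31/100
merge 23/100 + 23/100 → 23/50
merge 23/100 + 31/100 → 27/50
merge 23/50 + 27/50 → 1
L = 17/100 + 23/100 + 31/100 + 23/50 + 27/50 + 1 = 271/100 = 2.71 bits/symbol.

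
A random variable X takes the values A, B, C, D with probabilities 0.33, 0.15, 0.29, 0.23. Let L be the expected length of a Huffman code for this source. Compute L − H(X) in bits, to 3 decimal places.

Entropy H = −Σ p log₂ p ≈ 1.9439 bits.
Huffman merges: 3/20+23/100→19/50; 29/100+33/100→31/50; 19/50+31/50→1. L = 2 ≈ 2.0000.
L − H = 2.0000 − 1.9439 = 0.056 bits.

0.056 bits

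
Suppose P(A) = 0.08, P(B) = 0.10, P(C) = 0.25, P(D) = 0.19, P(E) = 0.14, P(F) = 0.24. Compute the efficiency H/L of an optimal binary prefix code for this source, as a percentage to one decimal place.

Entropy H = −Σ p log₂ p ≈ 2.4702 bits.
Huffman merges: 2/25+1/10→9/50; 7/50+9/50→8/25; 19/100+6/25→43/100; 1/4+8/25→57/100; 43/100+57/100→1. L = 5/2 ≈ 2.5000.
Efficiency = H/L = 2.4702/2.5000 = 98.8%.

98.8%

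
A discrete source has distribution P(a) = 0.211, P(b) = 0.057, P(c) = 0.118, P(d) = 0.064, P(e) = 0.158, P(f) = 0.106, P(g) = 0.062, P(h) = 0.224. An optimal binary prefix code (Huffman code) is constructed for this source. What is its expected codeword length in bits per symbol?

2.854 bits/symbol

Repeatedly combine the two least-probable nodes; the expected code length is the sum of the merged weights.
merge 57/1000 + 31/500 → 119/1000
merge 8/125 + 53/500 → 17/100
merge 59/500 + 119/1000 → 237/1000
merge 79/500 + 17/100 → 41/125
merge 211/1000 + 28/125 → 87/200
merge 237/1000 + 41/125 → 113/200
merge 87/200 + 113/200 → 1
L = 119/1000 + 17/100 + 237/1000 + 41/125 + 87/200 + 113/200 + 1 = 1427/500 = 2.854 bits/symbol.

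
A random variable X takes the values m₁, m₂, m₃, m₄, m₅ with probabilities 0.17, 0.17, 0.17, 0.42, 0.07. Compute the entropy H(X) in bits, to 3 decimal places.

H = −Σ pᵢ log₂ pᵢ.
−0.17·log₂(0.17) = 0.4346
−0.17·log₂(0.17) = 0.4346
−0.17·log₂(0.17) = 0.4346
−0.42·log₂(0.42) = 0.5256
−0.07·log₂(0.07) = 0.2686
Sum ≈ 2.0980 → 2.098 bits.

2.098 bits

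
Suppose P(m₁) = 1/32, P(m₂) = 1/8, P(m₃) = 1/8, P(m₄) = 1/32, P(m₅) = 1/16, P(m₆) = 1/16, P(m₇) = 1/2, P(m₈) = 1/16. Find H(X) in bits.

Each probability is a power of 1/2, so log₂(1/p) is an integer.
H = Σ p·log₂(1/p) = 1/32·5 + 1/8·3 + 1/8·3 + 1/32·5 + 1/16·4 + 1/16·4 + 1/2·1 + 1/16·4 = 2.3125 bits.

2.3125 bits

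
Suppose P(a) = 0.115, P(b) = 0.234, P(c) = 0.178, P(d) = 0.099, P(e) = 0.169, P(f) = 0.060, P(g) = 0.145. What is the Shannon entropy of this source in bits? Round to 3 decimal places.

H = −Σ pᵢ log₂ pᵢ.
−0.115·log₂(0.115) = 0.3588
−0.234·log₂(0.234) = 0.4903
−0.178·log₂(0.178) = 0.4432
−0.099·log₂(0.099) = 0.3303
−0.169·log₂(0.169) = 0.4335
−0.060·log₂(0.060) = 0.2435
−0.145·log₂(0.145) = 0.4040
Sum ≈ 2.7037 → 2.704 bits.

2.704 bits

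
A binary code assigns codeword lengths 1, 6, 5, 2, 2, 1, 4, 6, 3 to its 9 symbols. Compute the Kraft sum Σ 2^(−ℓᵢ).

1.75

With common denominator 2^6 = 64: Σ 2^(−ℓᵢ) = 32/64 + 1/64 + 2/64 + 16/64 + 16/64 + 32/64 + 4/64 + 1/64 + 8/64 = 112/64 = 1.75.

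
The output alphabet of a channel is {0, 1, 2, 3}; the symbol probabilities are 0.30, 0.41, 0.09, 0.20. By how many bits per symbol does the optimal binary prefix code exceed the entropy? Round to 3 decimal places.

0.054 bits

Entropy H = −Σ p log₂ p ≈ 1.8255 bits.
Huffman merges: 9/100+1/5→29/100; 29/100+3/10→59/100; 41/100+59/100→1. L = 47/25 ≈ 1.8800.
L − H = 1.8800 − 1.8255 = 0.054 bits.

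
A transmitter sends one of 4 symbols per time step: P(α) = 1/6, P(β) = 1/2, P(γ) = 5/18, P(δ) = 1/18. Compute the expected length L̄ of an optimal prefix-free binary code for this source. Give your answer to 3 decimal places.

Repeatedly combine the two least-probable nodes; the expected code length is the sum of the merged weights.
merge 1/18 + 1/6 → 2/9
merge 2/9 + 5/18 → 1/2
merge 1/2 + 1/2 → 1
L = 2/9 + 1/2 + 1 = 31/18 ≈ 1.722 bits/symbol.

1.722 bits/symbol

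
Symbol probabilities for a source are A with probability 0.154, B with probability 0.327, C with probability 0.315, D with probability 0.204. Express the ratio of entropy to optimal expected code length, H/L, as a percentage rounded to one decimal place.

96.8%

Entropy H = −Σ p log₂ p ≈ 1.9358 bits.
Huffman merges: 77/500+51/250→179/500; 63/200+327/1000→321/500; 179/500+321/500→1. L = 2 ≈ 2.0000.
Efficiency = H/L = 1.9358/2.0000 = 96.8%.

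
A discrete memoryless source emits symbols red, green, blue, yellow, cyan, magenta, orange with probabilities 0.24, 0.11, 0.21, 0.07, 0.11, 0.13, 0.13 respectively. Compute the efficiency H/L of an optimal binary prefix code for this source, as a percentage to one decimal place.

99.0%

Entropy H = −Σ p log₂ p ≈ 2.7014 bits.
Huffman merges: 7/100+11/100→9/50; 11/100+13/100→6/25; 13/100+9/50→31/100; 21/100+6/25→9/20; 6/25+31/100→11/20; 9/20+11/20→1. L = 273/100 ≈ 2.7300.
Efficiency = H/L = 2.7014/2.7300 = 99.0%.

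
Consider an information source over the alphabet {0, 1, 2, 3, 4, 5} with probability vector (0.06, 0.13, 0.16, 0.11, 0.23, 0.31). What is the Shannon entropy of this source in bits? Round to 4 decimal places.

2.4109 bits

H = −Σ pᵢ log₂ pᵢ.
−0.06·log₂(0.06) = 0.2435
−0.13·log₂(0.13) = 0.3826
−0.16·log₂(0.16) = 0.4230
−0.11·log₂(0.11) = 0.3503
−0.23·log₂(0.23) = 0.4877
−0.31·log₂(0.31) = 0.5238
Sum ≈ 2.4109 → 2.4109 bits.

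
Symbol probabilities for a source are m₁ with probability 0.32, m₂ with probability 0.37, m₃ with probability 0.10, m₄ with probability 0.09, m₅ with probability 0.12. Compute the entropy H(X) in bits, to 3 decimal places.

2.069 bits

H = −Σ pᵢ log₂ pᵢ.
−0.32·log₂(0.32) = 0.5260
−0.37·log₂(0.37) = 0.5307
−0.10·log₂(0.10) = 0.3322
−0.09·log₂(0.09) = 0.3127
−0.12·log₂(0.12) = 0.3671
Sum ≈ 2.0687 → 2.069 bits.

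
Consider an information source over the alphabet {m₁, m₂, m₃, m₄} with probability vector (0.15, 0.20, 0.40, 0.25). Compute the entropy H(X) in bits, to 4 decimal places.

1.9037 bits

H = −Σ pᵢ log₂ pᵢ.
−0.15·log₂(0.15) = 0.4105
−0.20·log₂(0.20) = 0.4644
−0.40·log₂(0.40) = 0.5288
−0.25·log₂(0.25) = 0.5000
Sum ≈ 1.9037 → 1.9037 bits.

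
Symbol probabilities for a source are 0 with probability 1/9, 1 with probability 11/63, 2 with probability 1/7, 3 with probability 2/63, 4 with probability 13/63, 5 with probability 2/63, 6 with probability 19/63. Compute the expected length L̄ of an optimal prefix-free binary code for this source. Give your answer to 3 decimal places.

Repeatedly combine the two least-probable nodes; the expected code length is the sum of the merged weights.
merge 2/63 + 2/63 → 4/63
merge 4/63 + 1/9 → 11/63
merge 1/7 + 11/63 → 20/63
merge 11/63 + 13/63 → 8/21
merge 19/63 + 20/63 → 13/21
merge 8/21 + 13/21 → 1
L = 4/63 + 11/63 + 20/63 + 8/21 + 13/21 + 1 = 23/9 ≈ 2.556 bits/symbol.

2.556 bits/symbol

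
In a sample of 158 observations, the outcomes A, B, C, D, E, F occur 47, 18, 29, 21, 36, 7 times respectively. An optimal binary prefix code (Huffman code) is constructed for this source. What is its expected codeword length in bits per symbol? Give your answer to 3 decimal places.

2.449 bits/symbol

Probabilities are the counts divided by 158.
Repeatedly combine the two least-probable nodes; the expected code length is the sum of the merged weights.
merge 7/158 + 9/79 → 25/158
merge 21/158 + 25/158 → 23/79
merge 29/158 + 18/79 → 65/158
merge 23/79 + 47/158 → 93/158
merge 65/158 + 93/158 → 1
L = 25/158 + 23/79 + 65/158 + 93/158 + 1 = 387/158 ≈ 2.449 bits/symbol.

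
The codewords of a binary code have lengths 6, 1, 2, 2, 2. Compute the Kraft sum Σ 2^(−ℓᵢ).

With common denominator 2^6 = 64: Σ 2^(−ℓᵢ) = 1/64 + 32/64 + 16/64 + 16/64 + 16/64 = 81/64 = 1.265625.

1.265625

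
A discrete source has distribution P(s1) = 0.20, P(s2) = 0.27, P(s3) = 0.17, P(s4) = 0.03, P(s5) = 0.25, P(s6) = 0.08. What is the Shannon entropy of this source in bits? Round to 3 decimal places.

H = −Σ pᵢ log₂ pᵢ.
−0.20·log₂(0.20) = 0.4644
−0.27·log₂(0.27) = 0.5100
−0.17·log₂(0.17) = 0.4346
−0.03·log₂(0.03) = 0.1518
−0.25·log₂(0.25) = 0.5000
−0.08·log₂(0.08) = 0.2915
Sum ≈ 2.3523 → 2.352 bits.

2.352 bits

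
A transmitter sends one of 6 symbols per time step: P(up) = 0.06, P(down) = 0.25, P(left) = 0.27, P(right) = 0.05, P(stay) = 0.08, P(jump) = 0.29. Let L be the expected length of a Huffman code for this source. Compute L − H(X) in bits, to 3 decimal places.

Entropy H = −Σ p log₂ p ≈ 2.2791 bits.
Huffman merges: 1/20+3/50→11/100; 2/25+11/100→19/100; 19/100+1/4→11/25; 27/100+29/100→14/25; 11/25+14/25→1. L = 23/10 ≈ 2.3000.
L − H = 2.3000 − 2.2791 = 0.021 bits.

0.021 bits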